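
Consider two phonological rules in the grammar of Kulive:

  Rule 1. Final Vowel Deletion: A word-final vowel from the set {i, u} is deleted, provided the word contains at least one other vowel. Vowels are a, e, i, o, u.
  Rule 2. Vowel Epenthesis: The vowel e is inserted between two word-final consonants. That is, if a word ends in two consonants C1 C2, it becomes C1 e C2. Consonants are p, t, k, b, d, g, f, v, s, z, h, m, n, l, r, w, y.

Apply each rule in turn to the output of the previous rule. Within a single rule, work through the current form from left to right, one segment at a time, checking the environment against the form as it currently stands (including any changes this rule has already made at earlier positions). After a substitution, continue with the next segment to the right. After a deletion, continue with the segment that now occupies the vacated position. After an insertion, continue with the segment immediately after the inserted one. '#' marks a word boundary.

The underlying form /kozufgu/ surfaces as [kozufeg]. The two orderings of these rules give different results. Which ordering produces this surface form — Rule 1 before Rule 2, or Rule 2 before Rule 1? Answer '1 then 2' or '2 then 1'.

1 then 2

Order 1 then 2:
  1 Final Vowel Deletion: [kozufgu] → [kozufg]
  2 Vowel Epenthesis: [kozufg] → [kozufeg]
  result: [kozufeg]
Order 2 then 1:
  2 Vowel Epenthesis: no change — [kozufgu]
  1 Final Vowel Deletion: [kozufgu] → [kozufg]
  result: [kozufg]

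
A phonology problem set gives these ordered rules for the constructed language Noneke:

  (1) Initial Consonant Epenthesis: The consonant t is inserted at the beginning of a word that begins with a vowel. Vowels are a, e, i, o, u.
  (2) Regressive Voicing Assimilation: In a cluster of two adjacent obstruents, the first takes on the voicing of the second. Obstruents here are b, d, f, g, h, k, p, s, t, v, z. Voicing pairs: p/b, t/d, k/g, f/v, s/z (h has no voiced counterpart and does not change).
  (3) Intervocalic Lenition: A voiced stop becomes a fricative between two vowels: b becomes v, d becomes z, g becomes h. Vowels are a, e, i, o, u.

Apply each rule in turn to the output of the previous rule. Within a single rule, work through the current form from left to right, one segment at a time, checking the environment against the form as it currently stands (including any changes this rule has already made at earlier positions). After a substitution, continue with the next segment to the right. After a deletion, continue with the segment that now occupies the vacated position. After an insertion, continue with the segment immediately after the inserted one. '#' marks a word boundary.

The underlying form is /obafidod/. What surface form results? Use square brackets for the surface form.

[tovafizod]

(1) Initial Consonant Epenthesis: [obafidod] → [tobafidod]
(2) Regressive Voicing Assimilation: no change — [tobafidod]
(3) Intervocalic Lenition: [tobafidod] → [tovafizod]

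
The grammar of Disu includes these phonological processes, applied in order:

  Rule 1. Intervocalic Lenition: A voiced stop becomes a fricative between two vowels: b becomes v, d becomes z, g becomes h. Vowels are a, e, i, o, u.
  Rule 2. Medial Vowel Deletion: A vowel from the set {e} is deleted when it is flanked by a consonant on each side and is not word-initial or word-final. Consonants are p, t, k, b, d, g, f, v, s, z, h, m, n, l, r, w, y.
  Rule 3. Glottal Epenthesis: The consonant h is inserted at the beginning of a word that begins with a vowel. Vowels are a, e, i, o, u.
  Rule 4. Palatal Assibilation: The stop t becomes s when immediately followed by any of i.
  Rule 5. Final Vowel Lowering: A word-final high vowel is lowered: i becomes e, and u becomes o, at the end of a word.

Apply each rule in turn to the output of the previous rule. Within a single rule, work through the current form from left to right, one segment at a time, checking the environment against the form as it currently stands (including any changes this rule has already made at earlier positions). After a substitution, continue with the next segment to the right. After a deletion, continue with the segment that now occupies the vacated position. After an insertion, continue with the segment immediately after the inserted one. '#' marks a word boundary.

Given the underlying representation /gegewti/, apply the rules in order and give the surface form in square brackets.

Rule 1 Intervocalic Lenition: [gegewti] → [gehewti]
Rule 2 Medial Vowel Deletion: [gehewti] → [ghwti]
Rule 3 Glottal Epenthesis: no change — [ghwti]
Rule 4 Palatal Assibilation: [ghwti] → [ghwsi]
Rule 5 Final Vowel Lowering: [ghwsi] → [ghwse]

[ghwse]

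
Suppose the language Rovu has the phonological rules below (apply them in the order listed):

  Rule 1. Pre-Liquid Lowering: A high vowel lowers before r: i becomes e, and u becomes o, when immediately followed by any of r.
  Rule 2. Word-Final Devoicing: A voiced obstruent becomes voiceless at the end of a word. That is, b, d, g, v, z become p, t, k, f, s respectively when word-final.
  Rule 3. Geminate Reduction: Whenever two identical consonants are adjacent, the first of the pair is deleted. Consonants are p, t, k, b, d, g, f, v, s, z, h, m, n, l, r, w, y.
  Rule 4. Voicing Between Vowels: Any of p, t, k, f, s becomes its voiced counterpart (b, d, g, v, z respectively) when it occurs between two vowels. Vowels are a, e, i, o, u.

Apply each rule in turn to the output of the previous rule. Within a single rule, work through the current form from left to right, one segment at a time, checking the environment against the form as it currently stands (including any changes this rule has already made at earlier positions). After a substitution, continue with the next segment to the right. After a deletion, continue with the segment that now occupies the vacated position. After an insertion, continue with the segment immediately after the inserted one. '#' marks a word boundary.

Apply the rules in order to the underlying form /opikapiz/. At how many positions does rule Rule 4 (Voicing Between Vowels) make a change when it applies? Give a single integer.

Rule 1 Pre-Liquid Lowering: no change — [opikapiz]
Rule 2 Word-Final Devoicing: [opikapiz] → [opikapis]
Rule 3 Geminate Reduction: no change — [opikapis]
Rule 4 Voicing Between Vowels: [opikapis] → [obigabis]
Rule Rule 4 changed 3 position(s).

3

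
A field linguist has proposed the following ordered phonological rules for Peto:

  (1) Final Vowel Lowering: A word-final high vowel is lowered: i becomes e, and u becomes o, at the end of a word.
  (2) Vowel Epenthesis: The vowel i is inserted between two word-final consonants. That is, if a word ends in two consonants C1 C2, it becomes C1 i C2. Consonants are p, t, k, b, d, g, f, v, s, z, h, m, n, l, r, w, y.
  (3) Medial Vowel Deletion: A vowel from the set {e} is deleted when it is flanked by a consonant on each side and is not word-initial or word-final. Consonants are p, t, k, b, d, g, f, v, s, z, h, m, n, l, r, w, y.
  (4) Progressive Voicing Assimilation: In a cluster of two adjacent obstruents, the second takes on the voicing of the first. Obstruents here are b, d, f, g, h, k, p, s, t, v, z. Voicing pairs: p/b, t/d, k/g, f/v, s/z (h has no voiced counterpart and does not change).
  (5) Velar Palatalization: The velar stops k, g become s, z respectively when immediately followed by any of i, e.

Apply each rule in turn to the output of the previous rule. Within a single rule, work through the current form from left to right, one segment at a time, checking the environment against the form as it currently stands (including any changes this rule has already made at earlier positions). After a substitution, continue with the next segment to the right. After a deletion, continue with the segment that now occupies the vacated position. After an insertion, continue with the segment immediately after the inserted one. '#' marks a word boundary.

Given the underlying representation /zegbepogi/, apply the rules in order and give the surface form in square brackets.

(1) Final Vowel Lowering: [zegbepogi] → [zegbepoge]
(2) Vowel Epenthesis: no change — [zegbepoge]
(3) Medial Vowel Deletion: [zegbepoge] → [zgbpoge]
(4) Progressive Voicing Assimilation: [zgbpoge] → [zgbboge]
(5) Velar Palatalization: [zgbboge] → [zgbboze]

[zgbboze]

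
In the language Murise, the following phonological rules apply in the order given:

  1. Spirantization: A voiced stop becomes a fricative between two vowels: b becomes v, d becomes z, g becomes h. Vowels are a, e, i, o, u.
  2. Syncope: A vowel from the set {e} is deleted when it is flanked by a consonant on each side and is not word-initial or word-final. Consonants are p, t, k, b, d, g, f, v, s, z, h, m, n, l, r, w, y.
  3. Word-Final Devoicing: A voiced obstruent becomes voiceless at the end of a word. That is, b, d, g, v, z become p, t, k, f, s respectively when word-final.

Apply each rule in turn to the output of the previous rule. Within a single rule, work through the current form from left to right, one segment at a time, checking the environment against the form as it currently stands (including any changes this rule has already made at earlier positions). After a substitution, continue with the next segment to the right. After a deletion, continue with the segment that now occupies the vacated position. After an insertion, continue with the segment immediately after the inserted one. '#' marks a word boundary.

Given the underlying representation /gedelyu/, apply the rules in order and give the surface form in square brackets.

1 Spirantization: [gedelyu] → [gezelyu]
2 Syncope: [gezelyu] → [gzlyu]
3 Word-Final Devoicing: no change — [gzlyu]

[gzlyu]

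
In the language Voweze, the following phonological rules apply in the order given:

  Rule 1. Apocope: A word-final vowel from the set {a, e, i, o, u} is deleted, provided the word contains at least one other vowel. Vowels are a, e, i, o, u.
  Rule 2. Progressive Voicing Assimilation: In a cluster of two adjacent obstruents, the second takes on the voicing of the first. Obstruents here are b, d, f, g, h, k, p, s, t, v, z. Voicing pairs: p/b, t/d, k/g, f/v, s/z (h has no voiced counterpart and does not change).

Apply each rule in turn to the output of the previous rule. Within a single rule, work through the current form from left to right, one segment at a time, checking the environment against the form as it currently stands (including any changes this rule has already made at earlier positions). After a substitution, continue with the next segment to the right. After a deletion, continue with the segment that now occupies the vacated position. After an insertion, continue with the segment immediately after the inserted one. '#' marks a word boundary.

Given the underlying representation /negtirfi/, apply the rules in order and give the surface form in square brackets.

[negdirf]

Rule 1 Apocope: [negtirfi] → [negtirf]
Rule 2 Progressive Voicing Assimilation: [negtirf] → [negdirf]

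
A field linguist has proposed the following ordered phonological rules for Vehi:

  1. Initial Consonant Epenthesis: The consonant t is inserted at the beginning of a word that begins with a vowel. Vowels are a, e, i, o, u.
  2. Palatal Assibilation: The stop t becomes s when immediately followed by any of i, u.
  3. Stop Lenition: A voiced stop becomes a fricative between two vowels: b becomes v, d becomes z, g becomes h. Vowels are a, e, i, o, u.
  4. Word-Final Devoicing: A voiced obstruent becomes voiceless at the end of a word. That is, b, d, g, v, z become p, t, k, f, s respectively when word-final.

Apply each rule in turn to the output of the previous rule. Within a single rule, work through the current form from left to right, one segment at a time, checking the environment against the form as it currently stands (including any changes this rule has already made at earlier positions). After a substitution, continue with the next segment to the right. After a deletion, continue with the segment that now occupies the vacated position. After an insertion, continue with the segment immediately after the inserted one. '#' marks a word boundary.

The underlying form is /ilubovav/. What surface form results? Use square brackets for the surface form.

[siluvovaf]

1 Initial Consonant Epenthesis: [ilubovav] → [tilubovav]
2 Palatal Assibilation: [tilubovav] → [silubovav]
3 Stop Lenition: [silubovav] → [siluvovav]
4 Word-Final Devoicing: [siluvovav] → [siluvovaf]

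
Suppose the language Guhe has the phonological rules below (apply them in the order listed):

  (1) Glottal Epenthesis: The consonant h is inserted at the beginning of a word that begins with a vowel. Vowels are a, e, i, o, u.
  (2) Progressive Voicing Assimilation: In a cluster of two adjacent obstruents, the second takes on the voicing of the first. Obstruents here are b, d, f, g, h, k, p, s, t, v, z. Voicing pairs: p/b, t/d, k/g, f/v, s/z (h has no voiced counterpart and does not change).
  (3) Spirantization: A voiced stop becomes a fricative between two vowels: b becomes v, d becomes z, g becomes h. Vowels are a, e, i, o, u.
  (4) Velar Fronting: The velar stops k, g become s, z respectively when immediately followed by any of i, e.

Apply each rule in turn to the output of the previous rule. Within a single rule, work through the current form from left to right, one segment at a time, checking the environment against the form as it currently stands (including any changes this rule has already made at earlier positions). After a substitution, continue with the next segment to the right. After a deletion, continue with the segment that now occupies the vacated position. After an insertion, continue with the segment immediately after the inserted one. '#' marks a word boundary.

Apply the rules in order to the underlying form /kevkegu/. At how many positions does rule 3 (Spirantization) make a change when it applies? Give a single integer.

1

(1) Glottal Epenthesis: no change — [kevkegu]
(2) Progressive Voicing Assimilation: [kevkegu] → [kevgegu]
(3) Spirantization: [kevgegu] → [kevgehu]
(4) Velar Fronting: [kevgehu] → [sevzehu]
Rule 3 changed 1 position(s).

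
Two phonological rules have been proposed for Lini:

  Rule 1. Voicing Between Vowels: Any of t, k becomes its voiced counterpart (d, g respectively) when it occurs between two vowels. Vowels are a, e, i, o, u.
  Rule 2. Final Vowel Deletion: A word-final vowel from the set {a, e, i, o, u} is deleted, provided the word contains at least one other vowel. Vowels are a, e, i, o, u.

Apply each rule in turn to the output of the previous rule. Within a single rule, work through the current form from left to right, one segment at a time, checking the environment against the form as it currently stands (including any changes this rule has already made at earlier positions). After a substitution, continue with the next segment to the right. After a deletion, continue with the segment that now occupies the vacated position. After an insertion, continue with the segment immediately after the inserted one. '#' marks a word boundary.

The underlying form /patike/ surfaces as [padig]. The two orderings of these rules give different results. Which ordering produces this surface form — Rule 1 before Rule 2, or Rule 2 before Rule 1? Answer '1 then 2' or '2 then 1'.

Order 1 then 2:
  1 Voicing Between Vowels: [patike] → [padige]
  2 Final Vowel Deletion: [padige] → [padig]
  result: [padig]
Order 2 then 1:
  2 Final Vowel Deletion: [patike] → [patik]
  1 Voicing Between Vowels: [patik] → [padik]
  result: [padik]

1 then 2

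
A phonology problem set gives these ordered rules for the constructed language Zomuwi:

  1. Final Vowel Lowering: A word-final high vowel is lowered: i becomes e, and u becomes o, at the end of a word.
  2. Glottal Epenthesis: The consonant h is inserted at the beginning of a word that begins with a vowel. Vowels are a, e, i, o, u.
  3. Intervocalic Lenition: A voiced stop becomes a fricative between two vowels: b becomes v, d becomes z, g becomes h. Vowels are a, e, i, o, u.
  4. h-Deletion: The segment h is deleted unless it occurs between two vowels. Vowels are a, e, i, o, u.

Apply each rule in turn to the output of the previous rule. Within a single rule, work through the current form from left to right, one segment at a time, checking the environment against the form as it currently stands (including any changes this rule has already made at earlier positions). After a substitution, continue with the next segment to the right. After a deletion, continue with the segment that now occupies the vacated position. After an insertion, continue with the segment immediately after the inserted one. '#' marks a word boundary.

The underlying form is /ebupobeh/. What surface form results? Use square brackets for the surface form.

1 Final Vowel Lowering: no change — [ebupobeh]
2 Glottal Epenthesis: [ebupobeh] → [hebupobeh]
3 Intervocalic Lenition: [hebupobeh] → [hevupoveh]
4 h-Deletion: [hevupoveh] → [evupove]

[evupove]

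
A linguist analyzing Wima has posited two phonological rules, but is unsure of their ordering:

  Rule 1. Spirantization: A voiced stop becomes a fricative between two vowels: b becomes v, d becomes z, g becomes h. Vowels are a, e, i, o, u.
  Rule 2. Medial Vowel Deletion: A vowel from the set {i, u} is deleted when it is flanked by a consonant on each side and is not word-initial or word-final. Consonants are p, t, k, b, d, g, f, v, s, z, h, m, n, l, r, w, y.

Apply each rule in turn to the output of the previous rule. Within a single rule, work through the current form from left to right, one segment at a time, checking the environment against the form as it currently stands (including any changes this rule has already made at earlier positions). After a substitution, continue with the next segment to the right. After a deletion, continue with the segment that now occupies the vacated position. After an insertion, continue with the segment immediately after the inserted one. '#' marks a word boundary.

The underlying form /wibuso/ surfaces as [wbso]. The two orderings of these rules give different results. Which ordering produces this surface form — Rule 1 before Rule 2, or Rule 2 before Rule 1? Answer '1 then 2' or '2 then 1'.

2 then 1

Order 1 then 2:
  1 Spirantization: [wibuso] → [wivuso]
  2 Medial Vowel Deletion: [wivuso] → [wvso]
  result: [wvso]
Order 2 then 1:
  2 Medial Vowel Deletion: [wibuso] → [wbso]
  1 Spirantization: no change — [wbso]
  result: [wbso]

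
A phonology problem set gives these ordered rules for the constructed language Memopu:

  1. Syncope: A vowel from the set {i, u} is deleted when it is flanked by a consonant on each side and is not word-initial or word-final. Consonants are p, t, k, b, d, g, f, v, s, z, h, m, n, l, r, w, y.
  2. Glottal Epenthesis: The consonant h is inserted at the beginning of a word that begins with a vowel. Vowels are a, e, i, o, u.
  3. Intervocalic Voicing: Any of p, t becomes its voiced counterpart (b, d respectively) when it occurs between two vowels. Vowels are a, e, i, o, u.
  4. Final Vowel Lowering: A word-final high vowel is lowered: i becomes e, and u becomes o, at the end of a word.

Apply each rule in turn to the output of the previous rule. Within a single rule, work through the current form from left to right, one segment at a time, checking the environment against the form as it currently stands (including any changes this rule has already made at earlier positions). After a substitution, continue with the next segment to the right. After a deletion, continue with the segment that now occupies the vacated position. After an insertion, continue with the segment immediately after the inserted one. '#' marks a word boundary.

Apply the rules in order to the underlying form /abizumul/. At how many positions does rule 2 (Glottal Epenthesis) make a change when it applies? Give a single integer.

1 Syncope: [abizumul] → [abzml]
2 Glottal Epenthesis: [abzml] → [habzml]
3 Intervocalic Voicing: no change — [habzml]
4 Final Vowel Lowering: no change — [habzml]
Rule 2 changed 1 position(s).

1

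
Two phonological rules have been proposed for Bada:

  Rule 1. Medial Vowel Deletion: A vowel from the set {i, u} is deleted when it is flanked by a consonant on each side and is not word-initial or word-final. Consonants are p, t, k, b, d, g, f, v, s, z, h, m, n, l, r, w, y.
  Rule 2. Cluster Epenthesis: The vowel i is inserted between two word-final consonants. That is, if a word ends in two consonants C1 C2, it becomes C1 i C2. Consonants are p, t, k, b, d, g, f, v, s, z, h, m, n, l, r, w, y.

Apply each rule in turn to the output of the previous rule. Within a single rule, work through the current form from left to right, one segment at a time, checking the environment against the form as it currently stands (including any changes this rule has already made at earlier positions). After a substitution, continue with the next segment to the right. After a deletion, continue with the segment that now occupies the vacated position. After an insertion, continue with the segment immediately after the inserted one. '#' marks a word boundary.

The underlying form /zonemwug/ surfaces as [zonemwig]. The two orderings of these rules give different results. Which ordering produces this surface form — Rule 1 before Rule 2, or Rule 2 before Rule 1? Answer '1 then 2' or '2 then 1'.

1 then 2

Order 1 then 2:
  1 Medial Vowel Deletion: [zonemwug] → [zonemwg]
  2 Cluster Epenthesis: [zonemwg] → [zonemwig]
  result: [zonemwig]
Order 2 then 1:
  2 Cluster Epenthesis: no change — [zonemwug]
  1 Medial Vowel Deletion: [zonemwug] → [zonemwg]
  result: [zonemwg]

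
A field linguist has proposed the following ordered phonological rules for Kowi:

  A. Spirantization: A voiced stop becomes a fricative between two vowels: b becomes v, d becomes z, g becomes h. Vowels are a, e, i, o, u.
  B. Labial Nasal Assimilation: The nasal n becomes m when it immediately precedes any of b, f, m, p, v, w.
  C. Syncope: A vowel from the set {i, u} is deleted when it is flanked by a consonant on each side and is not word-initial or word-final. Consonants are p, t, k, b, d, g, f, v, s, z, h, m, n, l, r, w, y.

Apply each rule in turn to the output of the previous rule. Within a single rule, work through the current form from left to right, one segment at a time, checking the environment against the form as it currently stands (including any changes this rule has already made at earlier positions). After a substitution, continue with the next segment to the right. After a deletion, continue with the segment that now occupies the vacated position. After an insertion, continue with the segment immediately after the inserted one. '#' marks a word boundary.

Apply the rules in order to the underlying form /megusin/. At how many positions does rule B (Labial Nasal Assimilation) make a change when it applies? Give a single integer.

A Spirantization: [megusin] → [mehusin]
B Labial Nasal Assimilation: no change — [mehusin]
C Syncope: [mehusin] → [mehsn]
Rule B changed 0 position(s).

0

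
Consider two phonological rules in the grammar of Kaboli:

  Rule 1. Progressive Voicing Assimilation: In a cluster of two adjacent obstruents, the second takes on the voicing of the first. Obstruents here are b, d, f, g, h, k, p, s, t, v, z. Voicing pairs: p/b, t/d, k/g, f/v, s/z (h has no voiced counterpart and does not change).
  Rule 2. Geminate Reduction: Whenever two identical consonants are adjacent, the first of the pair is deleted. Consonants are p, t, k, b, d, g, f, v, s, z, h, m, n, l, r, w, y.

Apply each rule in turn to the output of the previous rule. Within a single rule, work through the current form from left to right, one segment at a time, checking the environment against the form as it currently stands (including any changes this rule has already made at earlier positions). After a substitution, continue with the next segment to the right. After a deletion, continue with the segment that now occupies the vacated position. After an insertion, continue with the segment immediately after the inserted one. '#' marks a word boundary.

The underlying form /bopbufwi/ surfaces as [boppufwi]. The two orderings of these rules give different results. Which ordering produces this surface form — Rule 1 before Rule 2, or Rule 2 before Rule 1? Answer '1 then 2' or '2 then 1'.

Order 1 then 2:
  1 Progressive Voicing Assimilation: [bopbufwi] → [boppufwi]
  2 Geminate Reduction: [boppufwi] → [bopufwi]
  result: [bopufwi]
Order 2 then 1:
  2 Geminate Reduction: no change — [bopbufwi]
  1 Progressive Voicing Assimilation: [bopbufwi] → [boppufwi]
  result: [boppufwi]

2 then 1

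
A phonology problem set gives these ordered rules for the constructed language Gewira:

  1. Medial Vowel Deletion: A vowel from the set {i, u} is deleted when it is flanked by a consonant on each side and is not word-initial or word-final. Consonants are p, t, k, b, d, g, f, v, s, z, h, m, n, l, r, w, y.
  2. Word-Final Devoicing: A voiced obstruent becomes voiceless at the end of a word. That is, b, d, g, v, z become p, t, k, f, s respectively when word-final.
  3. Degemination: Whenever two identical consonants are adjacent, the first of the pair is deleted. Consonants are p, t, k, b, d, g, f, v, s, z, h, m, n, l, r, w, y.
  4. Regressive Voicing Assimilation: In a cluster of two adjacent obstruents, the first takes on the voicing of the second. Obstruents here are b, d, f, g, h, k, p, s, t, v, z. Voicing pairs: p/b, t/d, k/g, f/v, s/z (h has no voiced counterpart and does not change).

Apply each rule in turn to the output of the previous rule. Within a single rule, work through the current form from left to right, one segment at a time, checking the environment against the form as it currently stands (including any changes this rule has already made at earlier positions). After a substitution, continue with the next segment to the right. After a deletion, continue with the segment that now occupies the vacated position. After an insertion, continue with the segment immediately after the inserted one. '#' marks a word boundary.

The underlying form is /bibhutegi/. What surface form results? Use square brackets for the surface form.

[phtegi]

1 Medial Vowel Deletion: [bibhutegi] → [bbhtegi]
2 Word-Final Devoicing: no change — [bbhtegi]
3 Degemination: [bbhtegi] → [bhtegi]
4 Regressive Voicing Assimilation: [bhtegi] → [phtegi]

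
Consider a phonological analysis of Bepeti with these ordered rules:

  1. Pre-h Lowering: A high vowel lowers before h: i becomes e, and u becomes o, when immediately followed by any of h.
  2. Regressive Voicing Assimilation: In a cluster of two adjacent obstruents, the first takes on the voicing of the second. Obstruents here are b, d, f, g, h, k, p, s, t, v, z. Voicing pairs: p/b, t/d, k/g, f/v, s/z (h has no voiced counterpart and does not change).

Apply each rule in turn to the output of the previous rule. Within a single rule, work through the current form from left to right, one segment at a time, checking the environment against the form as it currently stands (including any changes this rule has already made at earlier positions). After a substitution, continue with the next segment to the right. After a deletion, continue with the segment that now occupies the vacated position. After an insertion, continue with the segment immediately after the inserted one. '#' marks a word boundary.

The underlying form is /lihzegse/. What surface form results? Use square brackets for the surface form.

1 Pre-h Lowering: [lihzegse] → [lehzegse]
2 Regressive Voicing Assimilation: [lehzegse] → [lehzekse]

[lehzekse]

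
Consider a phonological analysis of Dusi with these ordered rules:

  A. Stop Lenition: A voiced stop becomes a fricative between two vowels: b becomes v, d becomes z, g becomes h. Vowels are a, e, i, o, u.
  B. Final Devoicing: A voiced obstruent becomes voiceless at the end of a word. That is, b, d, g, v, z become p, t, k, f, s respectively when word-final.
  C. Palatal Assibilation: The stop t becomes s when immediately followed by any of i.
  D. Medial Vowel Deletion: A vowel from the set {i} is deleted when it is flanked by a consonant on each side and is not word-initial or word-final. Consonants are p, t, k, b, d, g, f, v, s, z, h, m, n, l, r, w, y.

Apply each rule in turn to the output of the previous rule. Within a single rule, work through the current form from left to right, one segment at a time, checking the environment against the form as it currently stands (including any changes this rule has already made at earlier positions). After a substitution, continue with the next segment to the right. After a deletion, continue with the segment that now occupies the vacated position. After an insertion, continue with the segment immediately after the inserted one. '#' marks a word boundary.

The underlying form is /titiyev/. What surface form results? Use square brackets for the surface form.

[ssyef]

A Stop Lenition: no change — [titiyev]
B Final Devoicing: [titiyev] → [titiyef]
C Palatal Assibilation: [titiyef] → [sisiyef]
D Medial Vowel Deletion: [sisiyef] → [ssyef]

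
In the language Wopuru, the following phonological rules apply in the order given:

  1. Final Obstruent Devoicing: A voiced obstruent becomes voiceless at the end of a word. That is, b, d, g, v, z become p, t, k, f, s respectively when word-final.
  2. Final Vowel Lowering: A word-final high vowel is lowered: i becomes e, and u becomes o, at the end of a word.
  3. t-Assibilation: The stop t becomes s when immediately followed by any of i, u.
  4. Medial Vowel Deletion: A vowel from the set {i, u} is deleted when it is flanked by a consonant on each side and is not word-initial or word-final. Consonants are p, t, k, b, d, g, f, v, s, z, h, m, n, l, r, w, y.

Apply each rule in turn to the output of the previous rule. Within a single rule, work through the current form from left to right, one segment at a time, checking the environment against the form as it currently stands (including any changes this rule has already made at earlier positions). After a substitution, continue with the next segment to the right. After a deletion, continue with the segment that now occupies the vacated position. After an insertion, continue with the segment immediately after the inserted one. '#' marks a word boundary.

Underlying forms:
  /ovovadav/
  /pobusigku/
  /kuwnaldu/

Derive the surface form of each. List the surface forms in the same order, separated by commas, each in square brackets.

/ovovadav/:
  1 Final Obstruent Devoicing: [ovovadav] → [ovovadaf]
  2 Final Vowel Lowering: no change — [ovovadaf]
  3 t-Assibilation: no change — [ovovadaf]
  4 Medial Vowel Deletion: no change — [ovovadaf]
/pobusigku/:
  1 Final Obstruent Devoicing: no change — [pobusigku]
  2 Final Vowel Lowering: [pobusigku] → [pobusigko]
  3 t-Assibilation: no change — [pobusigko]
  4 Medial Vowel Deletion: [pobusigko] → [pobsgko]
/kuwnaldu/:
  1 Final Obstruent Devoicing: no change — [kuwnaldu]
  2 Final Vowel Lowering: [kuwnaldu] → [kuwnaldo]
  3 t-Assibilation: no change — [kuwnaldo]
  4 Medial Vowel Deletion: [kuwnaldo] → [kwnaldo]

[ovovadaf], [pobsgko], [kwnaldo]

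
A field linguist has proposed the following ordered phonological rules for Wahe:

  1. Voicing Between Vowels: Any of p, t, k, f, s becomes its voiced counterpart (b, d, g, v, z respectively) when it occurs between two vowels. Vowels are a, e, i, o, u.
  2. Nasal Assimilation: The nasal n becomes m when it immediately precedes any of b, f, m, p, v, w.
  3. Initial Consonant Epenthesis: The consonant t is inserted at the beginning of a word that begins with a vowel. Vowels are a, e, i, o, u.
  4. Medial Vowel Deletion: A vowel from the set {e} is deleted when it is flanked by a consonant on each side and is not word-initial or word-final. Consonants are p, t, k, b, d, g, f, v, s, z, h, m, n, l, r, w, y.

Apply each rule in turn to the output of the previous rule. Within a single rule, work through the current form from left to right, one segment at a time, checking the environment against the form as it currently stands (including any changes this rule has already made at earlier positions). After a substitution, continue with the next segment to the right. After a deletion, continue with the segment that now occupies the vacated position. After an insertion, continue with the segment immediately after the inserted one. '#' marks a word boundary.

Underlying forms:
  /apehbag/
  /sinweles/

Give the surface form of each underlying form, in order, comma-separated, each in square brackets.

[tabhbag], [simwls]

/apehbag/:
  1 Voicing Between Vowels: [apehbag] → [abehbag]
  2 Nasal Assimilation: no change — [abehbag]
  3 Initial Consonant Epenthesis: [abehbag] → [tabehbag]
  4 Medial Vowel Deletion: [tabehbag] → [tabhbag]
/sinweles/:
  1 Voicing Between Vowels: no change — [sinweles]
  2 Nasal Assimilation: [sinweles] → [simweles]
  3 Initial Consonant Epenthesis: no change — [simweles]
  4 Medial Vowel Deletion: [simweles] → [simwls]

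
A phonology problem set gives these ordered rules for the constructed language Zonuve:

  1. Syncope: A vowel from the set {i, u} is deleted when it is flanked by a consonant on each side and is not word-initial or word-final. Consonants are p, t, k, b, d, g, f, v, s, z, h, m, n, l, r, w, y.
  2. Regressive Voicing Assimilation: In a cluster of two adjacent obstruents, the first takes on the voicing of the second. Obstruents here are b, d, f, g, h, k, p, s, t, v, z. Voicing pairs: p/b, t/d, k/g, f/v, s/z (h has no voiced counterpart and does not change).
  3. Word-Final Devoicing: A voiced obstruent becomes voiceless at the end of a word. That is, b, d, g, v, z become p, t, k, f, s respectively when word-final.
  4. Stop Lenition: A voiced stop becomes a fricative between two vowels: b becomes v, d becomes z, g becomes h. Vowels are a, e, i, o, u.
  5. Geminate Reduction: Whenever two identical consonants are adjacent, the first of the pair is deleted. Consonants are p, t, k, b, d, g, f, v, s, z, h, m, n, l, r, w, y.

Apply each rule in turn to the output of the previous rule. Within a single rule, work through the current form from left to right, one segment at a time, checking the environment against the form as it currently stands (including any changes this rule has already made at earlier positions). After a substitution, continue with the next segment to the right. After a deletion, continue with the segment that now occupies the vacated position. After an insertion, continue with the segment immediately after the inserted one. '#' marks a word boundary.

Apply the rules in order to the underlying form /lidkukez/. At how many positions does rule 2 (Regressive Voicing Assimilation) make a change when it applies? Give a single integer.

1

1 Syncope: [lidkukez] → [ldkkez]
2 Regressive Voicing Assimilation: [ldkkez] → [ltkkez]
3 Word-Final Devoicing: [ltkkez] → [ltkkes]
4 Stop Lenition: no change — [ltkkes]
5 Geminate Reduction: [ltkkes] → [ltkes]
Rule 2 changed 1 position(s).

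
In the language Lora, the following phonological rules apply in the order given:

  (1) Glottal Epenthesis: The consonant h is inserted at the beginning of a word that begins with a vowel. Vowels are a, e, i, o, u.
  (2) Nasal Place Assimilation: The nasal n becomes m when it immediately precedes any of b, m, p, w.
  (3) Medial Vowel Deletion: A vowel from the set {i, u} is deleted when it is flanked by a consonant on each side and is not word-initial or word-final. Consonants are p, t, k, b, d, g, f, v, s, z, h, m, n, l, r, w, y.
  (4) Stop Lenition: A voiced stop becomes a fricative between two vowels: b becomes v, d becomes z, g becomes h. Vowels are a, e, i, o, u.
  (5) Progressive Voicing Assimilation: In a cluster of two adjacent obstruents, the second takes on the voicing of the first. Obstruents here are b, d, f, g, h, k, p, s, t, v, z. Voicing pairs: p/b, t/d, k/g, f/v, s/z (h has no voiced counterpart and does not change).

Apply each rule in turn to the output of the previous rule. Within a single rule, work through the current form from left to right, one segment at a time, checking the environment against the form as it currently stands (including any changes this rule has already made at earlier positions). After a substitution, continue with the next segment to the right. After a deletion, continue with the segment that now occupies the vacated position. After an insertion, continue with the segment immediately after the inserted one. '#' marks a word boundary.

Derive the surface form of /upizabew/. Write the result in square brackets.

[hpsavew]

(1) Glottal Epenthesis: [upizabew] → [hupizabew]
(2) Nasal Place Assimilation: no change — [hupizabew]
(3) Medial Vowel Deletion: [hupizabew] → [hpzabew]
(4) Stop Lenition: [hpzabew] → [hpzavew]
(5) Progressive Voicing Assimilation: [hpzavew] → [hpsavew]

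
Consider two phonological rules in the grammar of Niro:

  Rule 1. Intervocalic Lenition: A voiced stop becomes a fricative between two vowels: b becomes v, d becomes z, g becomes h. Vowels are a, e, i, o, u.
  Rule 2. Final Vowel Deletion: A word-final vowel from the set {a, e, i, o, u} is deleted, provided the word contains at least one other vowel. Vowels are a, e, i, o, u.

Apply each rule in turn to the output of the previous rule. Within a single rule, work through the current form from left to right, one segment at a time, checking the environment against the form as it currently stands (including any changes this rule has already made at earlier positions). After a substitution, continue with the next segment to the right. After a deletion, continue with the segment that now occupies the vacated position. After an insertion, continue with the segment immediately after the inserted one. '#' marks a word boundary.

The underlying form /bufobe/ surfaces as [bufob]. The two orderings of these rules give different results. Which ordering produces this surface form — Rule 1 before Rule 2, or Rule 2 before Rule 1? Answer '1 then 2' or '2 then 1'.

2 then 1

Order 1 then 2:
  1 Intervocalic Lenition: [bufobe] → [bufove]
  2 Final Vowel Deletion: [bufove] → [bufov]
  result: [bufov]
Order 2 then 1:
  2 Final Vowel Deletion: [bufobe] → [bufob]
  1 Intervocalic Lenition: no change — [bufob]
  result: [bufob]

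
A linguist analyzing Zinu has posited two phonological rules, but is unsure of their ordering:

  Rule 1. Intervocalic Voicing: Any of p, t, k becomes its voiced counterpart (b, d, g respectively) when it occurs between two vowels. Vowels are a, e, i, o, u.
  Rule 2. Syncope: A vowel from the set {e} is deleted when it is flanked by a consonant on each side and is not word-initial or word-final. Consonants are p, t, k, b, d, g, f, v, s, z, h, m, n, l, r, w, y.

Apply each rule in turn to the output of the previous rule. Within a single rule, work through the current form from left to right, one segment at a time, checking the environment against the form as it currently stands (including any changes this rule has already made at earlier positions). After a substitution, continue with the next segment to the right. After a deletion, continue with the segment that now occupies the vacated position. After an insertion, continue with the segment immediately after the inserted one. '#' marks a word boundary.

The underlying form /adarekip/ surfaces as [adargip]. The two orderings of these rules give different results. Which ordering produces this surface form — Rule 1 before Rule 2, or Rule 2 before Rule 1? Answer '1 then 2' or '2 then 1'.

Order 1 then 2:
  1 Intervocalic Voicing: [adarekip] → [adaregip]
  2 Syncope: [adaregip] → [adargip]
  result: [adargip]
Order 2 then 1:
  2 Syncope: [adarekip] → [adarkip]
  1 Intervocalic Voicing: no change — [adarkip]
  result: [adarkip]

1 then 2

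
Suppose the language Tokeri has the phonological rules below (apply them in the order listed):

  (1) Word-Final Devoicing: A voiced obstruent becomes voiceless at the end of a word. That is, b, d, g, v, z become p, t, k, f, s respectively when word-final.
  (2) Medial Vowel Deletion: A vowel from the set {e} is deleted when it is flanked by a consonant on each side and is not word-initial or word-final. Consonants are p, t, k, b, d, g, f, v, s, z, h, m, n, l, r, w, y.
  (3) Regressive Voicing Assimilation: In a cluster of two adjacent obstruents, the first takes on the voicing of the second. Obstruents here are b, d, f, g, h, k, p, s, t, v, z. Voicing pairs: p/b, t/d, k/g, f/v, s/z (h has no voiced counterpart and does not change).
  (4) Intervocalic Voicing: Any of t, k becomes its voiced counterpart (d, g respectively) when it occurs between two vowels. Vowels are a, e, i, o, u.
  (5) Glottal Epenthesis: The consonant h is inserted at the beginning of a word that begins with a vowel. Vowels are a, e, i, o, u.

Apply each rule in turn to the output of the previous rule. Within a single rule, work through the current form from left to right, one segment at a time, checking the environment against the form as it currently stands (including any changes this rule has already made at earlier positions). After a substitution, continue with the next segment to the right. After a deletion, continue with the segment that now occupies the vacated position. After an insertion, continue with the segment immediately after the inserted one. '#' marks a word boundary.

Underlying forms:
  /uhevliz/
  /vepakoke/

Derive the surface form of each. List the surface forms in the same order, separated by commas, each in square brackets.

/uhevliz/:
  (1) Word-Final Devoicing: [uhevliz] → [uhevlis]
  (2) Medial Vowel Deletion: [uhevlis] → [uhvlis]
  (3) Regressive Voicing Assimilation: no change — [uhvlis]
  (4) Intervocalic Voicing: no change — [uhvlis]
  (5) Glottal Epenthesis: [uhvlis] → [huhvlis]
/vepakoke/:
  (1) Word-Final Devoicing: no change — [vepakoke]
  (2) Medial Vowel Deletion: [vepakoke] → [vpakoke]
  (3) Regressive Voicing Assimilation: [vpakoke] → [fpakoke]
  (4) Intervocalic Voicing: [fpakoke] → [fpagoge]
  (5) Glottal Epenthesis: no change — [fpagoge]

[huhvlis], [fpagoge]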